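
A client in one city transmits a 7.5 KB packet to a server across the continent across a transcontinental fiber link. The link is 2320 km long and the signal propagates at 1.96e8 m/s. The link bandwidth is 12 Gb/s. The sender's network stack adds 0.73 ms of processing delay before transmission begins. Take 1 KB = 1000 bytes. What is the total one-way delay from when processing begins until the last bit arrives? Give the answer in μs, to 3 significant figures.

L = 60000 bits.
Transmission delay = L/R = 60000 / 12000000000 = 5 μs.
Propagation delay = d/s = 2320000 m / 196000000 m/s = 11836.7 μs.
Plus processing delay 0.73 ms = 730 μs.
Total = 12600 μs.

12600 μs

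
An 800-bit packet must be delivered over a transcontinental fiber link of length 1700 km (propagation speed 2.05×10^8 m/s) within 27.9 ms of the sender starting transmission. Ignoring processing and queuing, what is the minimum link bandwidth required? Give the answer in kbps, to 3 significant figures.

Propagation delay = 1700000 / 2.05e+08 = 8.29268 ms.
Transmission budget = 27.9 − 8.29268 = 19.6073 ms.
R ≥ L / t_tx = 800 bits / 0.0196073 s = 40.8 kbps.

40.8 kbps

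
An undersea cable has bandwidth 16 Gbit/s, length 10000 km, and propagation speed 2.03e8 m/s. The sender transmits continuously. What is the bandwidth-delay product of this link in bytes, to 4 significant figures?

98520000 bytes

Propagation delay = 10000000 / 2.03e+08 = 0.0492611 s.
BDP = R × t_prop = 16000000000 × 0.0492611 = 788177000 bits.
In bytes: 788177000/8 = 98520000 bytes.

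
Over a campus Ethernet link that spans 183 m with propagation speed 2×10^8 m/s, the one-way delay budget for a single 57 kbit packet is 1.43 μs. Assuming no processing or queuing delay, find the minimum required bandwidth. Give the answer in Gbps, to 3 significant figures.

111 Gbps

Propagation delay = 183 / 200000000 = 0.915 μs.
Transmission budget = 1.43 − 0.915 = 0.515 μs.
R ≥ L / t_tx = 57000 bits / 5.15e-07 s = 111 Gbps.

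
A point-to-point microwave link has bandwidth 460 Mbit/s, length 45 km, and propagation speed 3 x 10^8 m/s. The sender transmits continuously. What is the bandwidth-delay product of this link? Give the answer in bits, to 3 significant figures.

Propagation delay = 45000 / 300000000 = 0.00015 s.
BDP = R × t_prop = 460000000 × 0.00015 = 69000 bits.

69000 bits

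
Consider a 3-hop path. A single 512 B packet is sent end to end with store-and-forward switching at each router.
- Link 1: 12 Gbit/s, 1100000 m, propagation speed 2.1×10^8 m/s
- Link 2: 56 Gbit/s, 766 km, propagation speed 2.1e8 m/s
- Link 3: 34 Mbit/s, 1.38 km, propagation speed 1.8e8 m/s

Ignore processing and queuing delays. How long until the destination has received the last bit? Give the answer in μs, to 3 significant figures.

9010 μs

L = 512 × 8 = 4096 bits.
Transmission delays (L/R per hop): 0.341333, 0.0731429, 120.471 μs; sum = 120.885 μs.
Propagation delays (d/s per hop): 5238.1, 3647.62, 7.66667 μs; sum = 8893.38 μs.
End-to-end = 9010 μs.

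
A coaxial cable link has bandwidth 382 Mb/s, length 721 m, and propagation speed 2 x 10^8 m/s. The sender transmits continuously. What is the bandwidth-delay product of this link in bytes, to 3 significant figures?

172 bytes

Propagation delay = 721 / 200000000 = 3.605e-06 s.
BDP = R × t_prop = 382000000 × 3.605e-06 = 1377.11 bits.
In bytes: 1377.11/8 = 172 bytes.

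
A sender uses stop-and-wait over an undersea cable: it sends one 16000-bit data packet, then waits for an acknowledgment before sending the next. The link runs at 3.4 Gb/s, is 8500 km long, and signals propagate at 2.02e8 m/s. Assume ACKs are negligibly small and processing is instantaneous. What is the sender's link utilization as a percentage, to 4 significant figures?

0.005591 %

t_tx = L/R = 16000/3400000000 = 4.70588e-06 s.
t_prop = 8500000/202000000 = 0.0420792 s; RTT = 0.0841584 s.
Cycle = t_tx + RTT = 0.0841631 s.
Utilization = t_tx / cycle = 4.70588e-06/0.0841631 = 0.005591 %.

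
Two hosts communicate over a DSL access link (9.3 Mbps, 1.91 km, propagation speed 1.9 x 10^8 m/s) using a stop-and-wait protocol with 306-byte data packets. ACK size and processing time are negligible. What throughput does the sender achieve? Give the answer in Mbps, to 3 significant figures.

t_tx = L/R = 2448/9300000 = 0.000263226 s.
t_prop = 1910/190000000 = 1.00526e-05 s; RTT = 2.01053e-05 s.
Cycle = t_tx + RTT = 0.000283331 s.
Throughput = L / cycle = 2448 / 0.000283331 = 8.64 Mbps.

8.64 Mbps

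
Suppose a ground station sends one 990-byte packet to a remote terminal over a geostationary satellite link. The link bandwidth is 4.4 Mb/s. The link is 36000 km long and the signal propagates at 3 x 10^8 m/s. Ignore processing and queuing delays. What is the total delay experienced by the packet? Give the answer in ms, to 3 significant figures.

122 ms

L = 990 × 8 = 7920 bits.
Transmission delay = L/R = 7920 / 4400000 = 1.8 ms.
Propagation delay = d/s = 36000000 m / 300000000 m/s = 120 ms.
Total = 122 ms.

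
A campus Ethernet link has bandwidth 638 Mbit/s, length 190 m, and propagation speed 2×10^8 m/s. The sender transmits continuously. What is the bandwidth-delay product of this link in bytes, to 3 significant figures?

75.8 bytes

Propagation delay = 190 / 200000000 = 9.5e-07 s.
BDP = R × t_prop = 638000000 × 9.5e-07 = 606.1 bits.
In bytes: 606.1/8 = 75.8 bytes.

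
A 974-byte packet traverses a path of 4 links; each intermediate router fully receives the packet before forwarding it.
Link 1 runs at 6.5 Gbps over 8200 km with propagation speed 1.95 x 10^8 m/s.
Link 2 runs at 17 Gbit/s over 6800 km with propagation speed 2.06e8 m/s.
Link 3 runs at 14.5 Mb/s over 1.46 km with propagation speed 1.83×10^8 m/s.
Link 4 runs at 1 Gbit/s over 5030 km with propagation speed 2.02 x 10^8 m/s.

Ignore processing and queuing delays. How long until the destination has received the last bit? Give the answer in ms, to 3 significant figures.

L = 974 × 8 = 7792 bits.
Transmission delays (L/R per hop): 0.00119877, 0.000458353, 0.537379, 0.007792 ms; sum = 0.546828 ms.
Propagation delays (d/s per hop): 42.0513, 33.0097, 0.00797814, 24.901 ms; sum = 99.97 ms.
End-to-end = 101 ms.

101 ms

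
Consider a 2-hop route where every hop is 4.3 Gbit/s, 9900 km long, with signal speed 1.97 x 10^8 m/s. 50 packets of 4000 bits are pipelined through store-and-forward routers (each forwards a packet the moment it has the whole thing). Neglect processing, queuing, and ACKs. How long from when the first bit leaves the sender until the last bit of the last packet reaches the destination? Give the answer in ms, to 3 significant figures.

Per-hop transmission t_tx = L/R = 4000/4300000000 = 0.000930233 ms.
Per-hop propagation t_prop = 9900000/197000000 = 50.2538 ms.
Pipeline fill: first packet needs 2·t_tx to clear all hops; remaining 49 packets each add one t_tx.
Total = (2+50-1)·t_tx + 2·t_prop = 51·0.000930233 + 2·50.2538 = 101 ms.

101 ms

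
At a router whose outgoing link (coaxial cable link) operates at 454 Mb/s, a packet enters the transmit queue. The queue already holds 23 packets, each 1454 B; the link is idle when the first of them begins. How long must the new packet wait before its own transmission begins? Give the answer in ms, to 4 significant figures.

0.5893 ms

Each queued packet: L/R = 11632/454000000 = 0.0256211 ms.
23 queued → 0.589286 ms.
Queuing delay = 0.5893 ms.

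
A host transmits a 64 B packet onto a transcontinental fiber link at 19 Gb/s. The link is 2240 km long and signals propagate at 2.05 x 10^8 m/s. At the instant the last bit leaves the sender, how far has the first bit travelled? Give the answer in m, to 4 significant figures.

t_tx = L/R = 512/19000000000 = 2.69474e-08 s.
Distance = s × t_tx = 2.05e+08 × 2.69474e-08 = 5.524 m.

5.524 m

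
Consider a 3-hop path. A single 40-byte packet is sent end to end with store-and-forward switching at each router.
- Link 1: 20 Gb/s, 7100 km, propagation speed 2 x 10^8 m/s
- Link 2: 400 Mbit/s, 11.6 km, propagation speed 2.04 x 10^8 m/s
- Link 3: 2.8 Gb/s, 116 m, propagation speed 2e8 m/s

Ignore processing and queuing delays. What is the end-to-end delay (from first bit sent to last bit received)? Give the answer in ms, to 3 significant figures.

L = 40 × 8 = 320 bits.
Transmission delays (L/R per hop): 1.6e-05, 0.0008, 0.000114286 ms; sum = 0.000930286 ms.
Propagation delays (d/s per hop): 35.5, 0.0568627, 0.00058 ms; sum = 35.5574 ms.
End-to-end = 35.6 ms.

35.6 ms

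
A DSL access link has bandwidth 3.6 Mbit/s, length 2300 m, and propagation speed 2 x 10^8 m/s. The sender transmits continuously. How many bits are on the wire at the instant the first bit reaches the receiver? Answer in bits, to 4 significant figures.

41.40 bits

Propagation delay = 2300 / 200000000 = 1.15e-05 s.
BDP = R × t_prop = 3600000 × 1.15e-05 = 41.4 bits.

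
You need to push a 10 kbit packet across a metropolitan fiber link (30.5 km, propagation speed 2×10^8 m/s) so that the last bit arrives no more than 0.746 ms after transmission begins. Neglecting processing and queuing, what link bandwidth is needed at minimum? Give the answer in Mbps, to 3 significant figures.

16.8 Mbps

Propagation delay = 30500 / 200000000 = 0.1525 ms.
Transmission budget = 0.746 − 0.1525 = 0.5935 ms.
R ≥ L / t_tx = 10000 bits / 0.0005935 s = 16.8 Mbps.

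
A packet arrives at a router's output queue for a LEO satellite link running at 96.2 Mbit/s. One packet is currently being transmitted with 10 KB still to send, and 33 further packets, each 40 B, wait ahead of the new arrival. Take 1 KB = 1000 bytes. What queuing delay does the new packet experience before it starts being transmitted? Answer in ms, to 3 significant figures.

Each queued packet: L/R = 320/96200000 = 0.0033264 ms.
33 queued → 0.109771 ms.
Plus remaining 80000 bits of current packet: 0.831601 ms.
Queuing delay = 0.941 ms.

0.941 ms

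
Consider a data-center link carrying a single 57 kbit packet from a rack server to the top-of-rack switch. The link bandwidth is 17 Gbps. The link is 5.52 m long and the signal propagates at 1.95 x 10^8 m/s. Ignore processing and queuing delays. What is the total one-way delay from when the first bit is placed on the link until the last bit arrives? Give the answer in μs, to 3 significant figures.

3.38 μs

L = 57000 bits.
Transmission delay = L/R = 57000 / 17000000000 = 3.35294 μs.
Propagation delay = d/s = 5.52 m / 195000000 m/s = 0.0283077 μs.
Total = 3.38 μs.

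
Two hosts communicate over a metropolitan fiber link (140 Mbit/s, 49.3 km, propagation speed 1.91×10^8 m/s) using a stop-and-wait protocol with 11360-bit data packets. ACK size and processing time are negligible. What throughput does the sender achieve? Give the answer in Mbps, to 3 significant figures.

19.0 Mbps

t_tx = L/R = 11360/140000000 = 8.11429e-05 s.
t_prop = 49300/191000000 = 0.000258115 s; RTT = 0.00051623 s.
Cycle = t_tx + RTT = 0.000597373 s.
Throughput = L / cycle = 11360 / 0.000597373 = 19.0 Mbps.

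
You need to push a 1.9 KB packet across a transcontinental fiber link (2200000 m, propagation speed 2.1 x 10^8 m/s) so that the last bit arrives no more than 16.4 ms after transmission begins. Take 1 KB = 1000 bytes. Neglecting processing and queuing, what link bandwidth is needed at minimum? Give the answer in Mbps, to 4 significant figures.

2.566 Mbps

L = 15200 bits.
Propagation delay = 2200000 / 210000000 = 10.4762 ms.
Transmission budget = 16.4 − 10.4762 = 5.92381 ms.
R ≥ L / t_tx = 15200 bits / 0.00592381 s = 2.566 Mbps.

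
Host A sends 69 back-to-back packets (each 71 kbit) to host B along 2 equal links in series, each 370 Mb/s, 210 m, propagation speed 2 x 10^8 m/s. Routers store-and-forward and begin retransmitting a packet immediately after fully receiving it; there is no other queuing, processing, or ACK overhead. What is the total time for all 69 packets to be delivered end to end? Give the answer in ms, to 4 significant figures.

Per-hop transmission t_tx = L/R = 71000/370000000 = 0.191892 ms.
Per-hop propagation t_prop = 210/200000000 = 0.00105 ms.
Pipeline fill: first packet needs 2·t_tx to clear all hops; remaining 68 packets each add one t_tx.
Total = (2+69-1)·t_tx + 2·t_prop = 70·0.191892 + 2·0.00105 = 13.43 ms.

13.43 ms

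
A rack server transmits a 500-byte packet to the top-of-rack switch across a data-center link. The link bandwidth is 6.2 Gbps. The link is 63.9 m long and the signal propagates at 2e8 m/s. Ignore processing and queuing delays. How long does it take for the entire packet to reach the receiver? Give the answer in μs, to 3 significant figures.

0.965 μs

L = 500 × 8 = 4000 bits.
Transmission delay = L/R = 4000 / 6200000000 = 0.645161 μs.
Propagation delay = d/s = 63.9 m / 200000000 m/s = 0.3195 μs.
Total = 0.965 μs.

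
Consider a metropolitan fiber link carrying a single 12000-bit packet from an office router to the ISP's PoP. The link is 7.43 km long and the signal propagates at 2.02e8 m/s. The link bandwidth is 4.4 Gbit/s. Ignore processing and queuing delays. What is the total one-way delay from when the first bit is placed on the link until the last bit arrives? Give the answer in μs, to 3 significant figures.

Transmission delay = L/R = 12000 / 4400000000 = 2.72727 μs.
Propagation delay = d/s = 7430 m / 202000000 m/s = 36.7822 μs.
Total = 39.5 μs.

39.5 μs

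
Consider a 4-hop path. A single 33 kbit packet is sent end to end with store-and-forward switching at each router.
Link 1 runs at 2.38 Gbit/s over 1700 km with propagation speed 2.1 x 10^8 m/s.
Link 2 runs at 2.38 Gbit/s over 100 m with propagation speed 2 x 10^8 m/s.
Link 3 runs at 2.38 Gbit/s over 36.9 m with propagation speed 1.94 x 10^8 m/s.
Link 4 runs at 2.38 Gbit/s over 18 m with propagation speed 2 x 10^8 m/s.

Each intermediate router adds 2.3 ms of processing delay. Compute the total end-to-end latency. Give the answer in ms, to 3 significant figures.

15.1 ms

L = 33000 bits.
Transmission delay per hop = L/R = 33000/2380000000 = 0.0138655 ms; 4 hops → 0.0554622 ms.
Propagation delays (d/s per hop): 8.09524, 0.0005, 0.000190206, 9e-05 ms; sum = 8.09602 ms.
Processing at 3 router(s): 3 × 2.3 ms = 6.9 ms.
End-to-end = 15.1 ms.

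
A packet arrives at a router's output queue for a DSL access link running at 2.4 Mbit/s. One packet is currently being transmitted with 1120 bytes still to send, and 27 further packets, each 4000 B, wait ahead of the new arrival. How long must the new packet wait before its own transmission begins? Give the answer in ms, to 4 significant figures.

Each queued packet: L/R = 32000/2400000 = 13.3333 ms.
27 queued → 360 ms.
Plus remaining 8960 bits of current packet: 3.73333 ms.
Queuing delay = 363.7 ms.

363.7 ms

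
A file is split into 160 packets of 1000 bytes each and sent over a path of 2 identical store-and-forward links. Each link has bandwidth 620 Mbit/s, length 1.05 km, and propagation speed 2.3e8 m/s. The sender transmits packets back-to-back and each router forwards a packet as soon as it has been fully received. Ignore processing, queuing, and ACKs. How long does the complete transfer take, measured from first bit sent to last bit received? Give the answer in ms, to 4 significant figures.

Per-hop transmission t_tx = L/R = 8000/620000000 = 0.0129032 ms.
Per-hop propagation t_prop = 1050/2.3e+08 = 0.00456522 ms.
Pipeline fill: first packet needs 2·t_tx to clear all hops; remaining 159 packets each add one t_tx.
Total = (2+160-1)·t_tx + 2·t_prop = 161·0.0129032 + 2·0.00456522 = 2.087 ms.

2.087 ms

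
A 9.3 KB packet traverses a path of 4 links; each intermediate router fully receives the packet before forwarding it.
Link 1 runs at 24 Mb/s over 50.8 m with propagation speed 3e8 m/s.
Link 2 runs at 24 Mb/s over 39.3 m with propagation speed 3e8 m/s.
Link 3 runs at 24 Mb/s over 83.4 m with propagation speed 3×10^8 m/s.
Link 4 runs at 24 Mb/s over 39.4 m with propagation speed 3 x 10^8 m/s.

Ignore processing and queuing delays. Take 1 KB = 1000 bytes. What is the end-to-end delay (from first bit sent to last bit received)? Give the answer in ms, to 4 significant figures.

L = 74400 bits.
Transmission delay per hop = L/R = 74400/24000000 = 3.1 ms; 4 hops → 12.4 ms.
Propagation delays (d/s per hop): 0.000169333, 0.000131, 0.000278, 0.000131333 ms; sum = 0.000709667 ms.
End-to-end = 12.40 ms.

12.40 ms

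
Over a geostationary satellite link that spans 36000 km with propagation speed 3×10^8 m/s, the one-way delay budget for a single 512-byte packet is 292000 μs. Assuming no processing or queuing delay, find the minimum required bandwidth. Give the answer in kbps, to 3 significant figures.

23.8 kbps

L = 4096 bits.
Propagation delay = 36000000 / 300000000 = 120000 μs.
Transmission budget = 292000 − 120000 = 172000 μs.
R ≥ L / t_tx = 4096 bits / 0.172 s = 23.8 kbps.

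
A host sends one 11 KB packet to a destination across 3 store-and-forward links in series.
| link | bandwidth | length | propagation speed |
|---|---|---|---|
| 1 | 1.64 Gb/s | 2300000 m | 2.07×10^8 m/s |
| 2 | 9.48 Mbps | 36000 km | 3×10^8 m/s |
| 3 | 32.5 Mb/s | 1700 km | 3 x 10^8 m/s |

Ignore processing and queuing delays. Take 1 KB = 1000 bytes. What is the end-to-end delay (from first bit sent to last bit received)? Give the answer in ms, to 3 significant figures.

L = 88000 bits.
Transmission delays (L/R per hop): 0.0536585, 9.2827, 2.70769 ms; sum = 12.0441 ms.
Propagation delays (d/s per hop): 11.1111, 120, 5.66667 ms; sum = 136.778 ms.
End-to-end = 149 ms.

149 ms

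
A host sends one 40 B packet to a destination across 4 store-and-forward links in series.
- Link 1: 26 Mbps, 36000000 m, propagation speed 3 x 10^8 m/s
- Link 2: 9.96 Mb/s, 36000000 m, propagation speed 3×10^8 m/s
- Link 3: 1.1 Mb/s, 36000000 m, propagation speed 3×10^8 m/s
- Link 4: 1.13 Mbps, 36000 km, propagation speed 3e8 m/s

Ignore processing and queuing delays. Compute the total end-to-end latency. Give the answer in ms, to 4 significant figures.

480.6 ms

L = 40 × 8 = 320 bits.
Transmission delays (L/R per hop): 0.0123077, 0.0321285, 0.290909, 0.283186 ms; sum = 0.618531 ms.
Propagation delays (d/s per hop): 120, 120, 120, 120 ms; sum = 480 ms.
End-to-end = 480.6 ms.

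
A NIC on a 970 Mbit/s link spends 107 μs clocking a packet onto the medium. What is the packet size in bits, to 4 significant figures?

103800 bits

L = R × t_tx = 970000000 b/s × 0.000107 s = 103790 bits.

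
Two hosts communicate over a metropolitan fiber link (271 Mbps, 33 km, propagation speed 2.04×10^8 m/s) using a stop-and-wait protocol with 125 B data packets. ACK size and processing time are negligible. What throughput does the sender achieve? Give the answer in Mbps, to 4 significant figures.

3.056 Mbps

t_tx = L/R = 1000/271000000 = 3.69004e-06 s.
t_prop = 33000/204000000 = 0.000161765 s; RTT = 0.000323529 s.
Cycle = t_tx + RTT = 0.000327219 s.
Throughput = L / cycle = 1000 / 0.000327219 = 3.056 Mbps.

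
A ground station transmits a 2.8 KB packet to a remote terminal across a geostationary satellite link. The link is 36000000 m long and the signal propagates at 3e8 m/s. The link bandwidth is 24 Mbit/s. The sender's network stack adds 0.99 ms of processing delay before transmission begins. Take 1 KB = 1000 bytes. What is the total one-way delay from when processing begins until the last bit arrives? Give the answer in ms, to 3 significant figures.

122 ms

L = 22400 bits.
Transmission delay = L/R = 22400 / 24000000 = 0.933333 ms.
Propagation delay = d/s = 36000000 m / 300000000 m/s = 120 ms.
Plus processing delay 0.99 ms = 0.99 ms.
Total = 122 ms.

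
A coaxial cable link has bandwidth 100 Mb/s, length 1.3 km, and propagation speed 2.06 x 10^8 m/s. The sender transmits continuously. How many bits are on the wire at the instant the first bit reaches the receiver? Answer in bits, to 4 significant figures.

Propagation delay = 1300 / 206000000 = 6.31068e-06 s.
BDP = R × t_prop = 100000000 × 6.31068e-06 = 631.068 bits.

631.1 bits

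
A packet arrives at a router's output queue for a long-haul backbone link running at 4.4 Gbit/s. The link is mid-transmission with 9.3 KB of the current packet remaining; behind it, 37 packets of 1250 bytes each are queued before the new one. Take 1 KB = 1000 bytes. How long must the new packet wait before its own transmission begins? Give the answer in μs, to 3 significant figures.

Each queued packet: L/R = 10000/4400000000 = 2.27273 μs.
37 queued → 84.0909 μs.
Plus remaining 74400 bits of current packet: 16.9091 μs.
Queuing delay = 101 μs.

101 μs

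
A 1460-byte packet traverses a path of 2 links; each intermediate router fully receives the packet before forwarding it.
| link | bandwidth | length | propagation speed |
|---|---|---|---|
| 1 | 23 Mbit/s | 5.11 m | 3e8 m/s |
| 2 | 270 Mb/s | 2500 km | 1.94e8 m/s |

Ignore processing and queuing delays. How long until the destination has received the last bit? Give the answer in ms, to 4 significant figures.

13.44 ms

L = 1460 × 8 = 11680 bits.
Transmission delays (L/R per hop): 0.507826, 0.0432593 ms; sum = 0.551085 ms.
Propagation delays (d/s per hop): 1.70333e-05, 12.8866 ms; sum = 12.8866 ms.
End-to-end = 13.44 ms.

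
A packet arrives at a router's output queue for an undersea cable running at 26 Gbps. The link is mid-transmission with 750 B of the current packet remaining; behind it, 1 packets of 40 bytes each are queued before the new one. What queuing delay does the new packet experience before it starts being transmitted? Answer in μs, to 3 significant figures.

0.243 μs

Each queued packet: L/R = 320/26000000000 = 0.0123077 μs.
1 queued → 0.0123077 μs.
Plus remaining 6000 bits of current packet: 0.230769 μs.
Queuing delay = 0.243 μs.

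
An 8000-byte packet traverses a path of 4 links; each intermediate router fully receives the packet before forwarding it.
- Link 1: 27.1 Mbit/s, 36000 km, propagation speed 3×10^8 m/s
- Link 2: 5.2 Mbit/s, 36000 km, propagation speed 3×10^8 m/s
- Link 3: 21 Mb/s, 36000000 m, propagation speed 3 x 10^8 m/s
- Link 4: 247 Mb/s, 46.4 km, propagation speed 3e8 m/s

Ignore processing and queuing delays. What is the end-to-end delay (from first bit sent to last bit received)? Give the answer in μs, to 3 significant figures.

L = 8000 × 8 = 64000 bits.
Transmission delays (L/R per hop): 2361.62, 12307.7, 3047.62, 259.109 μs; sum = 17976 μs.
Propagation delays (d/s per hop): 120000, 120000, 120000, 154.667 μs; sum = 360155 μs.
End-to-end = 378000 μs.

378000 μs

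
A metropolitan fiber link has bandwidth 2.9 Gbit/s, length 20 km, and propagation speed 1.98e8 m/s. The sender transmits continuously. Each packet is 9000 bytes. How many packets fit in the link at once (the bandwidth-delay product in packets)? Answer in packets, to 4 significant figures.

Propagation delay = 20000 / 198000000 = 0.00010101 s.
BDP = R × t_prop = 2900000000 × 0.00010101 = 292929 bits.
In packets of 72000 bits: 4.068 packets.

4.068 packets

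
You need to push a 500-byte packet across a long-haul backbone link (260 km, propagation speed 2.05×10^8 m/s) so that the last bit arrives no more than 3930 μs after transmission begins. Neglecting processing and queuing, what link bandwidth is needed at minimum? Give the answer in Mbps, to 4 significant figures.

L = 4000 bits.
Propagation delay = 260000 / 2.05e+08 = 1268.29 μs.
Transmission budget = 3930 − 1268.29 = 2661.71 μs.
R ≥ L / t_tx = 4000 bits / 0.00266171 s = 1.503 Mbps.

1.503 Mbps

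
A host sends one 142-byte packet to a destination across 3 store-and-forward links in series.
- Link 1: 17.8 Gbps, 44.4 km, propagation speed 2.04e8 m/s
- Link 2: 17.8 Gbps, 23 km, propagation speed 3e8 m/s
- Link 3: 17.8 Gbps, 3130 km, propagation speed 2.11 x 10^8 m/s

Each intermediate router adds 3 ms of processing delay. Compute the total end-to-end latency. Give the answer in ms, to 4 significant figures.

L = 142 × 8 = 1136 bits.
Transmission delay per hop = L/R = 1136/17800000000 = 6.38202e-05 ms; 3 hops → 0.000191461 ms.
Propagation delays (d/s per hop): 0.217647, 0.0766667, 14.8341 ms; sum = 15.1284 ms.
Processing at 2 router(s): 2 × 3 ms = 6 ms.
End-to-end = 21.13 ms.

21.13 ms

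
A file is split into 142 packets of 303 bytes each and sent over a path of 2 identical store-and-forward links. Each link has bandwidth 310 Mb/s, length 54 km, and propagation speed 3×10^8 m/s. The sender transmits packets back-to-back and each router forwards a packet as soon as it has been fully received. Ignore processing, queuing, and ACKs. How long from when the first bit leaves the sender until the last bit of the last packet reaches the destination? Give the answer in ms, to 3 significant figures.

Per-hop transmission t_tx = L/R = 2424/310000000 = 0.00781935 ms.
Per-hop propagation t_prop = 54000/300000000 = 0.18 ms.
Pipeline fill: first packet needs 2·t_tx to clear all hops; remaining 141 packets each add one t_tx.
Total = (2+142-1)·t_tx + 2·t_prop = 143·0.00781935 + 2·0.18 = 1.48 ms.

1.48 ms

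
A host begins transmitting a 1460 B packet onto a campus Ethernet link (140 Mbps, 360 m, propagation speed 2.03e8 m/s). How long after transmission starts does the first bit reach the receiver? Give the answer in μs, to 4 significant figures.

First bit experiences only propagation delay: d/s = 360/2.03e+08 = 1.773 μs.

1.773 μs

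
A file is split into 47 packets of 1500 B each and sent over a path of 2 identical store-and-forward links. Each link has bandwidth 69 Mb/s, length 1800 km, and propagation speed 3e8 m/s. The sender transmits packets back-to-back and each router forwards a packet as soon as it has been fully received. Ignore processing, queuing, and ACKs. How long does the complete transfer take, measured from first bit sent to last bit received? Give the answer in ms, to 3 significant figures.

Per-hop transmission t_tx = L/R = 12000/69000000 = 0.173913 ms.
Per-hop propagation t_prop = 1800000/300000000 = 6 ms.
Pipeline fill: first packet needs 2·t_tx to clear all hops; remaining 46 packets each add one t_tx.
Total = (2+47-1)·t_tx + 2·t_prop = 48·0.173913 + 2·6 = 20.3 ms.

20.3 ms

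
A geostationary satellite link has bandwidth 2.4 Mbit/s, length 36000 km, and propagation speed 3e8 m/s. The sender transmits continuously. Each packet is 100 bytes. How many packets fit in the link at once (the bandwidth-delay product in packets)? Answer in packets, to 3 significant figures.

360 packets

Propagation delay = 36000000 / 300000000 = 0.12 s.
BDP = R × t_prop = 2400000 × 0.12 = 288000 bits.
In packets of 800 bits: 360 packets.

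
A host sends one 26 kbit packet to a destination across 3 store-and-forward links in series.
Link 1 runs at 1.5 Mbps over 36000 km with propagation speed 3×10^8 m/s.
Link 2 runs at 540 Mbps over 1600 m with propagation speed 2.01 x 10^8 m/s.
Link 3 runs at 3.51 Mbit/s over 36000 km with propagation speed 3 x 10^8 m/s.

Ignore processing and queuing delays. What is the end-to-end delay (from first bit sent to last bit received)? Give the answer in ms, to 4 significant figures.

264.8 ms

L = 26000 bits.
Transmission delays (L/R per hop): 17.3333, 0.0481481, 7.40741 ms; sum = 24.7889 ms.
Propagation delays (d/s per hop): 120, 0.0079602, 120 ms; sum = 240.008 ms.
End-to-end = 264.8 ms.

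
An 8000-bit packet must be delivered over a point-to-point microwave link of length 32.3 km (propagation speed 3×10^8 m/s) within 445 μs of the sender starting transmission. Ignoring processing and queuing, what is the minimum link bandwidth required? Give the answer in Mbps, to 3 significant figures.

23.7 Mbps

Propagation delay = 32300 / 300000000 = 107.667 μs.
Transmission budget = 445 − 107.667 = 337.333 μs.
R ≥ L / t_tx = 8000 bits / 0.000337333 s = 23.7 Mbps.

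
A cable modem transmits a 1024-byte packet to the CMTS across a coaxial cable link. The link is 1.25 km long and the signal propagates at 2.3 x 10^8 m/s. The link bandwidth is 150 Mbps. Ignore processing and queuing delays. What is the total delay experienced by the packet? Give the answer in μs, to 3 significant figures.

L = 1024 × 8 = 8192 bits.
Transmission delay = L/R = 8192 / 150000000 = 54.6133 μs.
Propagation delay = d/s = 1250 m / 2.3e+08 m/s = 5.43478 μs.
Total = 60.0 μs.

60.0 μs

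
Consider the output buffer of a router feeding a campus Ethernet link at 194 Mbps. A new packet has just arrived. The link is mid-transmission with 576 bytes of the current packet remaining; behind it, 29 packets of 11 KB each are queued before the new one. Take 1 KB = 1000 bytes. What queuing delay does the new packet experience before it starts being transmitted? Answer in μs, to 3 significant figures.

Each queued packet: L/R = 88000/194000000 = 453.608 μs.
29 queued → 13154.6 μs.
Plus remaining 4608 bits of current packet: 23.7526 μs.
Queuing delay = 13200 μs.

13200 μs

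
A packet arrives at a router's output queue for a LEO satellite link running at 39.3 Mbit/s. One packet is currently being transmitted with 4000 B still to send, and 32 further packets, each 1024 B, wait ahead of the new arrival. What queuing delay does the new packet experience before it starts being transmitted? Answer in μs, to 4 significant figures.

7485 μs

Each queued packet: L/R = 8192/39300000 = 208.448 μs.
32 queued → 6670.33 μs.
Plus remaining 32000 bits of current packet: 814.249 μs.
Queuing delay = 7485 μs.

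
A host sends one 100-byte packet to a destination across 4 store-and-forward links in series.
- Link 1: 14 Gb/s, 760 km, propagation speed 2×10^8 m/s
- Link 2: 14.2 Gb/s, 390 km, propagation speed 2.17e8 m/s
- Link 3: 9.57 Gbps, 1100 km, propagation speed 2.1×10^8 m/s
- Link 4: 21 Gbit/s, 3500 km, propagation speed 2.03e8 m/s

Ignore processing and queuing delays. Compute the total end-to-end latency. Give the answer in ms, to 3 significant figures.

28.1 ms

L = 100 × 8 = 800 bits.
Transmission delays (L/R per hop): 5.71429e-05, 5.6338e-05, 8.35946e-05, 3.80952e-05 ms; sum = 0.000235171 ms.
Propagation delays (d/s per hop): 3.8, 1.79724, 5.2381, 17.2414 ms; sum = 28.0767 ms.
End-to-end = 28.1 ms.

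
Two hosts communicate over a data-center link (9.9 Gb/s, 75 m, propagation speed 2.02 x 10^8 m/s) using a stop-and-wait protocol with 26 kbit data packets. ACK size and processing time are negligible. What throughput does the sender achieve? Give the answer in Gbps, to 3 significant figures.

7.72 Gbps

t_tx = L/R = 26000/9900000000 = 2.62626e-06 s.
t_prop = 75/202000000 = 3.71287e-07 s; RTT = 7.42574e-07 s.
Cycle = t_tx + RTT = 3.36884e-06 s.
Throughput = L / cycle = 26000 / 3.36884e-06 = 7.72 Gbps.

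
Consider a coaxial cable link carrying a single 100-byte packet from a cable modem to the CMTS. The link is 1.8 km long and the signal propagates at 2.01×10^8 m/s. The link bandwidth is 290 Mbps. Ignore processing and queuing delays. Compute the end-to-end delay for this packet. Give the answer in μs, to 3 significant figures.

11.7 μs

L = 100 × 8 = 800 bits.
Transmission delay = L/R = 800 / 290000000 = 2.75862 μs.
Propagation delay = d/s = 1800 m / 2.01e+08 m/s = 8.95522 μs.
Total = 11.7 μs.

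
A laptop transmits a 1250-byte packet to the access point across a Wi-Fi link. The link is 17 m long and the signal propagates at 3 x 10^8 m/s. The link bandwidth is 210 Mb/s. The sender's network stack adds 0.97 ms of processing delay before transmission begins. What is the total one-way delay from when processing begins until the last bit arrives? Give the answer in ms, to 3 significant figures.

1.02 ms

L = 1250 × 8 = 10000 bits.
Transmission delay = L/R = 10000 / 210000000 = 0.047619 ms.
Propagation delay = d/s = 17 m / 300000000 m/s = 5.66667e-05 ms.
Plus processing delay 0.97 ms = 0.97 ms.
Total = 1.02 ms.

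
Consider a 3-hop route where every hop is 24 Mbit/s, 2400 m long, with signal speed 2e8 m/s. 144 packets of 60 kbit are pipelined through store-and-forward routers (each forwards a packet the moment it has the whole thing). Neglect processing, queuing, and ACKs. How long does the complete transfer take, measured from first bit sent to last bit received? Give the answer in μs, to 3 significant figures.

Per-hop transmission t_tx = L/R = 60000/24000000 = 2500 μs.
Per-hop propagation t_prop = 2400/200000000 = 12 μs.
Pipeline fill: first packet needs 3·t_tx to clear all hops; remaining 143 packets each add one t_tx.
Total = (3+144-1)·t_tx + 3·t_prop = 146·2500 + 3·12 = 365000 μs.

365000 μs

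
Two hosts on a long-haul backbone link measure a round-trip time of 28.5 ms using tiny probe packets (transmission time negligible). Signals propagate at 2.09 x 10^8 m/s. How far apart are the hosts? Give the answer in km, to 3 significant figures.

2980 km

One-way propagation = RTT/2 = 14.25 ms.
d = s × t = 209000000 × 0.01425 = 2980 km.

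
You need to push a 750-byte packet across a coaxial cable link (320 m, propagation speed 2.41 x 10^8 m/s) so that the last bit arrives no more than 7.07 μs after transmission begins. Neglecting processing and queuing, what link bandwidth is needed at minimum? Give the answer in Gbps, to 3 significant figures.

L = 6000 bits.
Propagation delay = 320 / 241000000 = 1.3278 μs.
Transmission budget = 7.07 − 1.3278 = 5.7422 μs.
R ≥ L / t_tx = 6000 bits / 5.7422e-06 s = 1.04 Gbps.

1.04 Gbps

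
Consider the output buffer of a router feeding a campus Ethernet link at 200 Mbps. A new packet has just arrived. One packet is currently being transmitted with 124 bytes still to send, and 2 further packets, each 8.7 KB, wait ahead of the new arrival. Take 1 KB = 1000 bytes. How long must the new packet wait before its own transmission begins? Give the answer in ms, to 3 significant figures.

0.701 ms

Each queued packet: L/R = 69600/200000000 = 0.348 ms.
2 queued → 0.696 ms.
Plus remaining 992 bits of current packet: 0.00496 ms.
Queuing delay = 0.701 ms.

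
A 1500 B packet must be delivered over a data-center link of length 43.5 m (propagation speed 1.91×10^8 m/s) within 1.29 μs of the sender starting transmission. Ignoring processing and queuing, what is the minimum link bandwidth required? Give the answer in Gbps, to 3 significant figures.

L = 12000 bits.
Propagation delay = 43.5 / 191000000 = 0.227749 μs.
Transmission budget = 1.29 − 0.227749 = 1.06225 μs.
R ≥ L / t_tx = 12000 bits / 1.06225e-06 s = 11.3 Gbps.

11.3 Gbps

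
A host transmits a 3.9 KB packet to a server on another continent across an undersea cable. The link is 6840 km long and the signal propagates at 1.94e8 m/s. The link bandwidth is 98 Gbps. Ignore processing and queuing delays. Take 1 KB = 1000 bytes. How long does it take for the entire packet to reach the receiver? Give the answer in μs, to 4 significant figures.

L = 31200 bits.
Transmission delay = L/R = 31200 / 98000000000 = 0.318367 μs.
Propagation delay = d/s = 6840000 m / 194000000 m/s = 35257.7 μs.
Total = 35260 μs.

35260 μs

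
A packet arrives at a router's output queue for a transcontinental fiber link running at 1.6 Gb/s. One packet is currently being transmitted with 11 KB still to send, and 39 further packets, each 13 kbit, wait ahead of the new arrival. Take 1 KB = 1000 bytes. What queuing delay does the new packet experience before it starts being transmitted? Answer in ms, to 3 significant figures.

0.372 ms

Each queued packet: L/R = 13000/1600000000 = 0.008125 ms.
39 queued → 0.316875 ms.
Plus remaining 88000 bits of current packet: 0.055 ms.
Queuing delay = 0.372 ms.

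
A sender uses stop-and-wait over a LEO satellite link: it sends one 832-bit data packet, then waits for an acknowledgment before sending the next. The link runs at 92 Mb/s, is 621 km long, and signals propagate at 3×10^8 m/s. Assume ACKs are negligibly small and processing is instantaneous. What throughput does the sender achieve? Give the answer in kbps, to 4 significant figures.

200.5 kbps

t_tx = L/R = 832/92000000 = 9.04348e-06 s.
t_prop = 621000/300000000 = 0.00207 s; RTT = 0.00414 s.
Cycle = t_tx + RTT = 0.00414904 s.
Throughput = L / cycle = 832 / 0.00414904 = 200.5 kbps.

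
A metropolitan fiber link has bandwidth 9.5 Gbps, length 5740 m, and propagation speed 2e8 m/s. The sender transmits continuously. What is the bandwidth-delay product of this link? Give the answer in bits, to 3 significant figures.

Propagation delay = 5740 / 200000000 = 2.87e-05 s.
BDP = R × t_prop = 9500000000 × 2.87e-05 = 272650 bits.

273000 bits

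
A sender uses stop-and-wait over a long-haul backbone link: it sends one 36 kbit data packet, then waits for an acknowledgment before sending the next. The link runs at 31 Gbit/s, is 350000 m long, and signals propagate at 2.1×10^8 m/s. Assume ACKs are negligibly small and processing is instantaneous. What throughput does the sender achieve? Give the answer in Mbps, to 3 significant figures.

t_tx = L/R = 36000/31000000000 = 1.16129e-06 s.
t_prop = 350000/210000000 = 0.00166667 s; RTT = 0.00333333 s.
Cycle = t_tx + RTT = 0.00333449 s.
Throughput = L / cycle = 36000 / 0.00333449 = 10.8 Mbps.

10.8 Mbps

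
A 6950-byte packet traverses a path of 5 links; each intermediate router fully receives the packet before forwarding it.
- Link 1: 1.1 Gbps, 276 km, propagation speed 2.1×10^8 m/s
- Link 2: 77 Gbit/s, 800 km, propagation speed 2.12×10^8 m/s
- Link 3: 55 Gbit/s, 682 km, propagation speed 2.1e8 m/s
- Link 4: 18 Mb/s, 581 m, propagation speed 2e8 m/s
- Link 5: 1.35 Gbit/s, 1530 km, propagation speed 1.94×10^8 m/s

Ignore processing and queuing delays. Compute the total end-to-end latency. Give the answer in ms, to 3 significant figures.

L = 6950 × 8 = 55600 bits.
Transmission delays (L/R per hop): 0.0505455, 0.000722078, 0.00101091, 3.08889, 0.0411852 ms; sum = 3.18235 ms.
Propagation delays (d/s per hop): 1.31429, 3.77358, 3.24762, 0.002905, 7.8866 ms; sum = 16.225 ms.
End-to-end = 19.4 ms.

19.4 ms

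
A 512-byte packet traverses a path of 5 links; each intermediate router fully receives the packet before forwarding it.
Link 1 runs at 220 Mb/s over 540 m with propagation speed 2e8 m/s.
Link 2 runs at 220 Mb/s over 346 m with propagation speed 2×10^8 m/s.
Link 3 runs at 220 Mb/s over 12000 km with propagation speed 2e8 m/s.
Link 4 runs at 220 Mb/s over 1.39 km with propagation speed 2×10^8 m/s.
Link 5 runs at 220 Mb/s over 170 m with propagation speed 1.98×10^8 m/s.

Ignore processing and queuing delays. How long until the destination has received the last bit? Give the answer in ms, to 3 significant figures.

L = 512 × 8 = 4096 bits.
Transmission delay per hop = L/R = 4096/220000000 = 0.0186182 ms; 5 hops → 0.0930909 ms.
Propagation delays (d/s per hop): 0.0027, 0.00173, 60, 0.00695, 0.000858586 ms; sum = 60.0122 ms.
End-to-end = 60.1 ms.

60.1 ms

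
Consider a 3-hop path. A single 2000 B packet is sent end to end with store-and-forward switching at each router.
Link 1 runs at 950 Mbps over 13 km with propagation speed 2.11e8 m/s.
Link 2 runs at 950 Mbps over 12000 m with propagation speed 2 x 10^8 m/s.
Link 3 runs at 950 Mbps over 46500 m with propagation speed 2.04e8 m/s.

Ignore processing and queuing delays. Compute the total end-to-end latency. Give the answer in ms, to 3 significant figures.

0.400 ms

L = 2000 × 8 = 16000 bits.
Transmission delay per hop = L/R = 16000/950000000 = 0.0168421 ms; 3 hops → 0.0505263 ms.
Propagation delays (d/s per hop): 0.0616114, 0.06, 0.227941 ms; sum = 0.349553 ms.
End-to-end = 0.400 ms.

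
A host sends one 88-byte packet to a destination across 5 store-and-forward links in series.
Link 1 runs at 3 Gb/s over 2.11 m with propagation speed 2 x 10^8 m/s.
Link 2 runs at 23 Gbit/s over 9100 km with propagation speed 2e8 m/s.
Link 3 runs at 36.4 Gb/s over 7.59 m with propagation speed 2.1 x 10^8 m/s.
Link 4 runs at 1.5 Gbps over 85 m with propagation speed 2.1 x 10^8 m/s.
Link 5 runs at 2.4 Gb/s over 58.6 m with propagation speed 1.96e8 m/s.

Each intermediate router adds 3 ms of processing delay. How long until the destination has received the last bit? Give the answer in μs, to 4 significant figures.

L = 88 × 8 = 704 bits.
Transmission delays (L/R per hop): 0.234667, 0.0306087, 0.0193407, 0.469333, 0.293333 μs; sum = 1.04728 μs.
Propagation delays (d/s per hop): 0.01055, 45500, 0.0361429, 0.404762, 0.29898 μs; sum = 45500.8 μs.
Processing at 4 router(s): 4 × 3 ms = 12000 μs.
End-to-end = 57500 μs.

57500 μs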